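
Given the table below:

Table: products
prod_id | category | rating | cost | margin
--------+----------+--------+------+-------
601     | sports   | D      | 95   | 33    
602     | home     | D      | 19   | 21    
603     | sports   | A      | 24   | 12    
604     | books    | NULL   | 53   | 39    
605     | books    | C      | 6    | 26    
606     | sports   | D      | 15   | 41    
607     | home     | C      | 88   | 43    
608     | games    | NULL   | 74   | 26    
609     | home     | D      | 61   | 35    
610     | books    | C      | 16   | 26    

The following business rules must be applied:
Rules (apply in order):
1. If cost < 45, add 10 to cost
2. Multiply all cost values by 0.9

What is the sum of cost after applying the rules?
450.9

Step 1: Apply Rule 1 - Add 10 to records with cost < 45
  - 5 records affected: 80 + (5 × 10) = 130
  - Unaffected records: 371
  - Sum after Rule 1: 501
Step 2: Apply Rule 2 - Multiply all by 0.9
  - 501 × 0.9 = 450.9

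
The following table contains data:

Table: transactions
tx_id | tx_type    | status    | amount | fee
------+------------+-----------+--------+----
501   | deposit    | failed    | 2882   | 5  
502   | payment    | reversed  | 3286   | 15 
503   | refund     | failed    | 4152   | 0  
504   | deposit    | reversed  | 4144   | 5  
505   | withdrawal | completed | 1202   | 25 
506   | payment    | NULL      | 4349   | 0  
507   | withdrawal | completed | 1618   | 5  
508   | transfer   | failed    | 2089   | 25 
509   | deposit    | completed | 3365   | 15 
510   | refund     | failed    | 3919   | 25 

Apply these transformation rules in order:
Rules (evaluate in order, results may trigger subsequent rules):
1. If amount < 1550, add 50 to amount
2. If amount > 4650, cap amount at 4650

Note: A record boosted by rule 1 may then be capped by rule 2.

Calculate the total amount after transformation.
31056

Step 1: Apply rule 1 to records with amount < 1550
  - 1 records get bonus of 50
  - Of these, 0 records then exceed 4650 and get capped
Step 2: Apply rule 2 to records with amount > 4650
  - 0 records (original) are capped
Step 3: Calculate final sum = 31056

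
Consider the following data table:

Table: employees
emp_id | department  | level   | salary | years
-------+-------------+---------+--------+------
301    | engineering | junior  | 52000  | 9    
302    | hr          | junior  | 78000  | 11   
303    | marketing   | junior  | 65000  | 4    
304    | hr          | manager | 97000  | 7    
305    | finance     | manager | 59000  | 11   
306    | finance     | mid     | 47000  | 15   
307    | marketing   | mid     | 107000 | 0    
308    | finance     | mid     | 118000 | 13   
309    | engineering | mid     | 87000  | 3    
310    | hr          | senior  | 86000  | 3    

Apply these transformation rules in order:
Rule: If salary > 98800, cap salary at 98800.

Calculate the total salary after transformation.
768600

Step 1: 2 records have salary > 98800
Step 2: These records originally summed to 225000
Step 3: After capping: 2 × 98800 = 197600
Step 4: Unaffected records sum: 571000
Step 5: Final sum = 197600 + 571000 = 768600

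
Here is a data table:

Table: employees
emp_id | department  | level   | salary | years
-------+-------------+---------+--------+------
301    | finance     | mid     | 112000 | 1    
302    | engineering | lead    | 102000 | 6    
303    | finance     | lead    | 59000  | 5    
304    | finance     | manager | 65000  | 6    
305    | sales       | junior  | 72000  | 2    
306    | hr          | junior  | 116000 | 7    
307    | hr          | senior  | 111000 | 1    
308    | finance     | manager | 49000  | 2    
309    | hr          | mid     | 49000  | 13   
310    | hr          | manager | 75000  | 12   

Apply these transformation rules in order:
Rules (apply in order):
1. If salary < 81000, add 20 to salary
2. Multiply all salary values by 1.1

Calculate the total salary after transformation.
891132.0

Step 1: Apply Rule 1 - Add 20 to records with salary < 81000
  - 6 records affected: 369000 + (6 × 20) = 369120
  - Unaffected records: 441000
  - Sum after Rule 1: 810120
Step 2: Apply Rule 2 - Multiply all by 1.1
  - 810120 × 1.1 = 891132.0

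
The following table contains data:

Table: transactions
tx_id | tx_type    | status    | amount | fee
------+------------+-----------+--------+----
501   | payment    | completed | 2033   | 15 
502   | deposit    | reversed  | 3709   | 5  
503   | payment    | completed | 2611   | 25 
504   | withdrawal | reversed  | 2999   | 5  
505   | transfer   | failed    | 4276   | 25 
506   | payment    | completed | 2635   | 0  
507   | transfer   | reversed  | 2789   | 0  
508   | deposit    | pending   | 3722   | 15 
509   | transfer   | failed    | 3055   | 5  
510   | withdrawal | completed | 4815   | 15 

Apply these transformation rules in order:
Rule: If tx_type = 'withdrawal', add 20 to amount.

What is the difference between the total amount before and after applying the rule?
40

Step 1: Original sum of amount = 32644
Step 2: 2 records have tx_type = 'withdrawal'
Step 3: Each affected record changes by 20
Step 4: Total change = 2 × 20 = 40
Step 5: New sum = 32644 + 40 = 32684
Step 6: Difference = |32684 - 32644| = 40
        (Sum increased by 40)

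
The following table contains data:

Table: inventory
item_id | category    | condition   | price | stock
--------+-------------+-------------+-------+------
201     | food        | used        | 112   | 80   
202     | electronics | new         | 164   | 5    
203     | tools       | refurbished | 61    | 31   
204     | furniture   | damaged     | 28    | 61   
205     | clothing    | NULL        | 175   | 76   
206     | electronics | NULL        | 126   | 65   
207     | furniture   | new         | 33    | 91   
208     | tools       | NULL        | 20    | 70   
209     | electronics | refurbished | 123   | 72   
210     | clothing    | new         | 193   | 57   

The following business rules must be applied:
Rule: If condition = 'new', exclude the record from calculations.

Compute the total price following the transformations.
645

Step 1: Identify records where condition = 'new'
Step 2: The excluded records sum to 390
Step 3: Original total price = 1035
Step 4: Remaining total = 1035 - 390 = 645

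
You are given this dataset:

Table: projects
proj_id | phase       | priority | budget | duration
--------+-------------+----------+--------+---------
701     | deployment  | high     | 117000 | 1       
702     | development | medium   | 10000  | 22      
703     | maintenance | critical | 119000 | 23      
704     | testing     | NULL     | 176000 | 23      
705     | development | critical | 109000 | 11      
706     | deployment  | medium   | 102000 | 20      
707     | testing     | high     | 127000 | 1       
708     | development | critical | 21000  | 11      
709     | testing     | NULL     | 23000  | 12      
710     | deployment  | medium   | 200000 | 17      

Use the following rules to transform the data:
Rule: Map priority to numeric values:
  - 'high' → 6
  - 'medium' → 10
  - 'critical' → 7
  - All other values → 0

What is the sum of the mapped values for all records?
63

Step 1: Apply mapping to each record
Step 2: Count by status:
  'high': 2 records × 6 = 12
  'medium': 3 records × 10 = 30
  'critical': 3 records × 7 = 21
Step 3: Sum all mapped values = 63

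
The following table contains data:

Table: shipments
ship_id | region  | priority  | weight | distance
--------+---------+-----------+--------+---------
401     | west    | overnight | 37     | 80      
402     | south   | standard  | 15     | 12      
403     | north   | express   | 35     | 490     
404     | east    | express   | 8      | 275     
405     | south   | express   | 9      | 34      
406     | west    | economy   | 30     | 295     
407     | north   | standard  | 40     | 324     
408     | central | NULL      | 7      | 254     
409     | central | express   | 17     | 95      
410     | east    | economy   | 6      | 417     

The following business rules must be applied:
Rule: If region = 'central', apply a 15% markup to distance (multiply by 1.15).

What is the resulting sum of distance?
2328.35

Step 1: Records with region = 'central' have total distance = 349
Step 2: Apply multiplier: 349 × 1.15 = 401.35
Step 3: Other records total: 1927
Step 4: Final sum = 401.35 + 1927 = 2328.35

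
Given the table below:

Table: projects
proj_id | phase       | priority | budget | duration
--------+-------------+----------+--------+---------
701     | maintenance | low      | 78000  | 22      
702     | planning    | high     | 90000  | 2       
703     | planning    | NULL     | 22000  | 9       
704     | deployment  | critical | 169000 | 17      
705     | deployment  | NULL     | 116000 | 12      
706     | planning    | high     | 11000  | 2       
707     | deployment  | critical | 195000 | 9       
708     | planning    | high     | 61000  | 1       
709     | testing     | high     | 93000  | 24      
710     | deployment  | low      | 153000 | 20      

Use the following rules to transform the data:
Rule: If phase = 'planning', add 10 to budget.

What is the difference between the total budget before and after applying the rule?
40

Step 1: Original sum of budget = 988000
Step 2: 4 records have phase = 'planning'
Step 3: Each affected record changes by 10
Step 4: Total change = 4 × 10 = 40
Step 5: New sum = 988000 + 40 = 988040
Step 6: Difference = |988040 - 988000| = 40
        (Sum increased by 40)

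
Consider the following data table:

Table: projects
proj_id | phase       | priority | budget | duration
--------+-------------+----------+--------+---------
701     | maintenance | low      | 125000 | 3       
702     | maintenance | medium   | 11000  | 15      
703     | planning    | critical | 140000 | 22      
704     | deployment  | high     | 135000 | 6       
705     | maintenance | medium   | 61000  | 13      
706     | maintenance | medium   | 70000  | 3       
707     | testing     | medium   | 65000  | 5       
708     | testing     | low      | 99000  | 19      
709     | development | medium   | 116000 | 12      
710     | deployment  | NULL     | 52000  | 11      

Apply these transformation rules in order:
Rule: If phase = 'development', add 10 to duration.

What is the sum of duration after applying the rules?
119

Step 1: Count records where phase = 'development': 1
Step 2: Total bonus added: 1 × 10 = 10
Step 3: Original sum of duration: 109
Step 4: Final sum = 109 + 10 = 119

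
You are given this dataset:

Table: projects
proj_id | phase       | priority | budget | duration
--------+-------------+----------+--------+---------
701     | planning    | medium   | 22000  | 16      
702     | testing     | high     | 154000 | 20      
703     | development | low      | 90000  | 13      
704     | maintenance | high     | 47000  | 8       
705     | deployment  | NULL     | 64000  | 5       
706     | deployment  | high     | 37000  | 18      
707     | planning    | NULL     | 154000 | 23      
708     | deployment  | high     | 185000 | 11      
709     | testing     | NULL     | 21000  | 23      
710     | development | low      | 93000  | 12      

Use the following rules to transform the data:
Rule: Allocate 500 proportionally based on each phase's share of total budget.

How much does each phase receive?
deployment: 164.94, development: 105.54, maintenance: 27.1, planning: 101.5, testing: 100.92

Step 1: Calculate total budget = 867000
Step 2: Calculate each phase's proportion:
  deployment: 286000/867000 = 32.99% → 164.94
  development: 183000/867000 = 21.11% → 105.54
  maintenance: 47000/867000 = 5.42% → 27.1
  planning: 176000/867000 = 20.30% → 101.5
  testing: 175000/867000 = 20.18% → 100.92
Step 3: Verify: sum of allocations ≈ 500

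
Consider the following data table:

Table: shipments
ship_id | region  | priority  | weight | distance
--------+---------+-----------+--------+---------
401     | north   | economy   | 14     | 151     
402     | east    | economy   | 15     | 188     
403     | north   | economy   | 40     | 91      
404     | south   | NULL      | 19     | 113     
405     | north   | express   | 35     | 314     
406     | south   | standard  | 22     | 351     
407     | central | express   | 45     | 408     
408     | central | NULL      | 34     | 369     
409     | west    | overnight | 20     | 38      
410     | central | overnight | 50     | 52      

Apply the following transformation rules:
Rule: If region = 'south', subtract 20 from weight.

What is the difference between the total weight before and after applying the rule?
40

Step 1: Original sum of weight = 294
Step 2: 2 records have region = 'south'
Step 3: Each affected record changes by -20
Step 4: Total change = 2 × -20 = -40
Step 5: New sum = 294 + -40 = 254
Step 6: Difference = |254 - 294| = 40
        (Sum decreased by 40)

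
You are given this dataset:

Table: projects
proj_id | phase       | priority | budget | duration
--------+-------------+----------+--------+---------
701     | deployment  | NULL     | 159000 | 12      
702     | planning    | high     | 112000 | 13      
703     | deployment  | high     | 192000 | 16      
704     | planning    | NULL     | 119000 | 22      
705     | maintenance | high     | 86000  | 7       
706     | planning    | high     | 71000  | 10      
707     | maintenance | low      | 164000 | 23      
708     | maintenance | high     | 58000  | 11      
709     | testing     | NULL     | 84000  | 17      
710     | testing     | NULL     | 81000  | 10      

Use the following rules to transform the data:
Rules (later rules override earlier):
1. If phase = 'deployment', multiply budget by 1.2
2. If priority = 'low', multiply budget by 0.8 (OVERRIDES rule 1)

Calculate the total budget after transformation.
1163400.0

Step 1: Rule 2 takes priority for records with priority = 'low'
  - 1 records: 164000 × 0.8 = 131200.0
Step 2: Rule 1 applies to remaining records with phase = 'deployment'
  - 2 records: 351000 × 1.2 = 421200.0
Step 3: Other records unchanged: 611000
Step 4: Final sum = 131200.0 + 421200.0 + 611000 = 1163400.0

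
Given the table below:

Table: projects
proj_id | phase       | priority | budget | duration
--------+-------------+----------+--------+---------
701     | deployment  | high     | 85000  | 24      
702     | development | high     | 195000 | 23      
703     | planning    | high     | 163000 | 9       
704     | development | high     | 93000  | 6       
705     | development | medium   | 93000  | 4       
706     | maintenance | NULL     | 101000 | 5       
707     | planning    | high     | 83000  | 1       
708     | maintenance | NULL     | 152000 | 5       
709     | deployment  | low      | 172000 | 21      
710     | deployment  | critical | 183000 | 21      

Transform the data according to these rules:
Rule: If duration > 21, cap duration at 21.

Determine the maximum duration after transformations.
21

Step 1: Original maximum duration = 24
Step 2: Apply cap at 21
Step 3: 2 records had duration > 21 and were capped
Step 4: Maximum after transformation = 21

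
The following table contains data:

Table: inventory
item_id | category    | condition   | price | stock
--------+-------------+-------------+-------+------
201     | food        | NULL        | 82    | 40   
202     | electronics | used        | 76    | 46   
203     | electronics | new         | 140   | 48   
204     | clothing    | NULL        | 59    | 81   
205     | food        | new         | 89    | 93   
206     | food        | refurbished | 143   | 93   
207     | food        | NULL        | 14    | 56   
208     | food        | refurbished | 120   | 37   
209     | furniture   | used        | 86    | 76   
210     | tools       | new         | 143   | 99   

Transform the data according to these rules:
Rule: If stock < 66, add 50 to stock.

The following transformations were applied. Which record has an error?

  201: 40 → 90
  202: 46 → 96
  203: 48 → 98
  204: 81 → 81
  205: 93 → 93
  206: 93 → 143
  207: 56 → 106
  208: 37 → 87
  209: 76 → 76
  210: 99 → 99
Record 206 has an error. The correct transformed value should be 93, not 143.

Step 1: Check each record against the rule
Step 2: Record 206 has stock = 93
Step 3: Since 93 >= 66, the bonus should not have been applied
Step 4: Correct value = 93, but claimed value = 143
Conclusion: Record 206 has the error.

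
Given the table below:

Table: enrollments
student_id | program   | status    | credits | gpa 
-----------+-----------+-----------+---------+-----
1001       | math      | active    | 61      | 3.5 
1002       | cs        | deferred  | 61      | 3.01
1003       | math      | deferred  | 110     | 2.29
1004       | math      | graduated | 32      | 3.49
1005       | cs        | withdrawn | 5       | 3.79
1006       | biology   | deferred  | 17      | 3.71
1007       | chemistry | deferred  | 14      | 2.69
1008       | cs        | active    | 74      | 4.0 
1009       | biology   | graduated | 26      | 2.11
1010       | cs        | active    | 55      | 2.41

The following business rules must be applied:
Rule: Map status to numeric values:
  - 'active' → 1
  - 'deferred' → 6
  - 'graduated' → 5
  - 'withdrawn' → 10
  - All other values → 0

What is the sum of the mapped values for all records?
47

Step 1: Apply mapping to each record
Step 2: Count by status:
  'active': 3 records × 1 = 3
  'deferred': 4 records × 6 = 24
  'graduated': 2 records × 5 = 10
  'withdrawn': 1 records × 10 = 10
Step 3: Sum all mapped values = 47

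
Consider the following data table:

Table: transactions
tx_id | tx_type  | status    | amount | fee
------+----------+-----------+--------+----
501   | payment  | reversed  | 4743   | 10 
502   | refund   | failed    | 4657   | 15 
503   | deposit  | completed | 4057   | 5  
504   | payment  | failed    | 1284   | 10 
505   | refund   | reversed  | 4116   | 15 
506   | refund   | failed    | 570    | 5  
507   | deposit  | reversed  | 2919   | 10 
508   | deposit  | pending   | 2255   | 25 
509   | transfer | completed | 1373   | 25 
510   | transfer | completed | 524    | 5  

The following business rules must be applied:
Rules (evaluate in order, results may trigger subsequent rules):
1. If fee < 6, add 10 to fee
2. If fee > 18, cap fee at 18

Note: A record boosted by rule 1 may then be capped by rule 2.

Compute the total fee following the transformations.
141

Step 1: Apply rule 1 to records with fee < 6
  - 3 records get bonus of 10
  - Of these, 0 records then exceed 18 and get capped
Step 2: Apply rule 2 to records with fee > 18
  - 2 records (original) are capped
Step 3: Calculate final sum = 141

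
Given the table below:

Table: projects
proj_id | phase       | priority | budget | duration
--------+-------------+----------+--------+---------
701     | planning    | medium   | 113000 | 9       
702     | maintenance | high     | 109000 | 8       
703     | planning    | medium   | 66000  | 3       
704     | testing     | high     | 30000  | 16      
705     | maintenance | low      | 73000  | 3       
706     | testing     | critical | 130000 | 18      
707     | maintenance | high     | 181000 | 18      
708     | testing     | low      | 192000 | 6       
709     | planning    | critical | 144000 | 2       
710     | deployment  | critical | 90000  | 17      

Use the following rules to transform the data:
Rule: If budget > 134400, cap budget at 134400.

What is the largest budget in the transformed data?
134400

Step 1: Original maximum budget = 192000
Step 2: Apply cap at 134400
Step 3: 3 records had budget > 134400 and were capped
Step 4: Maximum after transformation = 134400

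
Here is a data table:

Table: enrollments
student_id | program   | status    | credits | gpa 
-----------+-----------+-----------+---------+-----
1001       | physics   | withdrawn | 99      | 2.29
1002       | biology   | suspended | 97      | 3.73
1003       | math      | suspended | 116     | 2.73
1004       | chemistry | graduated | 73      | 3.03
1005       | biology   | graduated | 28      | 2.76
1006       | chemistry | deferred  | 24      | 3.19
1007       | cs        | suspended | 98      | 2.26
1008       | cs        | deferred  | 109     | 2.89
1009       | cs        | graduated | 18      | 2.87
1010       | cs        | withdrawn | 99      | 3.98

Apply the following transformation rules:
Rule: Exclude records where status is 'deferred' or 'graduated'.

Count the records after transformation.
5

Step 1: Count records to exclude
  - 2 (deferred) + 3 (graduated) = 5 records
Step 2: Total records: 10
Step 3: Remaining = 10 - 5 = 5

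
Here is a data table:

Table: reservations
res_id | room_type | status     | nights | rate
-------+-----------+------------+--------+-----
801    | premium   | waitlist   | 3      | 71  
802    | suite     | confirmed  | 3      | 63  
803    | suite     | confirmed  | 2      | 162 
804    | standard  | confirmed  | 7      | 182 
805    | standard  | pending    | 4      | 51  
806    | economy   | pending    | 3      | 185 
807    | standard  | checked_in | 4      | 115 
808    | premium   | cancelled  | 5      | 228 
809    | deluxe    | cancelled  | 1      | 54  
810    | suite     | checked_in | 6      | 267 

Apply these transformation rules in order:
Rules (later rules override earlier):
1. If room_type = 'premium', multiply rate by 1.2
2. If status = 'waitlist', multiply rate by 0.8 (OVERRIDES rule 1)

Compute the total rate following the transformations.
1409.4

Step 1: Rule 2 takes priority for records with status = 'waitlist'
  - 1 records: 71 × 0.8 = 56.8
Step 2: Rule 1 applies to remaining records with room_type = 'premium'
  - 1 records: 228 × 1.2 = 273.6
Step 3: Other records unchanged: 1079
Step 4: Final sum = 56.8 + 273.6 + 1079 = 1409.4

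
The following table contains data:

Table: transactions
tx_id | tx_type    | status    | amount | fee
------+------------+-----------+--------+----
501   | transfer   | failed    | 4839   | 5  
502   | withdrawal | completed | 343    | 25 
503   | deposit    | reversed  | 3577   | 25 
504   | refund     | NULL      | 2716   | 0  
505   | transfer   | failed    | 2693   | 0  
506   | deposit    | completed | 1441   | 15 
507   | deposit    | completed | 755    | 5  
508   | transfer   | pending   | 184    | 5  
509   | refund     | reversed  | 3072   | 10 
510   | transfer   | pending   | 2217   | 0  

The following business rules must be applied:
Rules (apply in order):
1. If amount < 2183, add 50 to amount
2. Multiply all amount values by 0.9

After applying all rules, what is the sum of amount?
19833.3

Step 1: Apply Rule 1 - Add 50 to records with amount < 2183
  - 4 records affected: 2723 + (4 × 50) = 2923
  - Unaffected records: 19114
  - Sum after Rule 1: 22037
Step 2: Apply Rule 2 - Multiply all by 0.9
  - 22037 × 0.9 = 19833.3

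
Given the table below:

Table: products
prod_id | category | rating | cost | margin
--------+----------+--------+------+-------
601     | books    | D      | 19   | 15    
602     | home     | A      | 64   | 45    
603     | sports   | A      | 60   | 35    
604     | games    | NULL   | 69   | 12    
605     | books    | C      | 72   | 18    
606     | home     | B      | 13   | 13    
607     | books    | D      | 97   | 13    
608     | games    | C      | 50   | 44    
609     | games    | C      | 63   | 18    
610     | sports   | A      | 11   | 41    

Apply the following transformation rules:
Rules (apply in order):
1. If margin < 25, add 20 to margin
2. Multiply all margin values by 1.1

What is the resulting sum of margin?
411.4

Step 1: Apply Rule 1 - Add 20 to records with margin < 25
  - 6 records affected: 89 + (6 × 20) = 209
  - Unaffected records: 165
  - Sum after Rule 1: 374
Step 2: Apply Rule 2 - Multiply all by 1.1
  - 374 × 1.1 = 411.4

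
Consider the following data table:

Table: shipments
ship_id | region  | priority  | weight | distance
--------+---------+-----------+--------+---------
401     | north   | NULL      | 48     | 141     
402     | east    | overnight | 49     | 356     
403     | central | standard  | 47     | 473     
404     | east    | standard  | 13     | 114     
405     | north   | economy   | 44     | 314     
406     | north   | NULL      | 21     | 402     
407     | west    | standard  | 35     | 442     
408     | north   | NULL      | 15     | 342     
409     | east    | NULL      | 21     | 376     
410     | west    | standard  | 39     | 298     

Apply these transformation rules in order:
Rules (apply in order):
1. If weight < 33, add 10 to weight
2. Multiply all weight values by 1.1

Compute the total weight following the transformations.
409.2

Step 1: Apply Rule 1 - Add 10 to records with weight < 33
  - 4 records affected: 70 + (4 × 10) = 110
  - Unaffected records: 262
  - Sum after Rule 1: 372
Step 2: Apply Rule 2 - Multiply all by 1.1
  - 372 × 1.1 = 409.2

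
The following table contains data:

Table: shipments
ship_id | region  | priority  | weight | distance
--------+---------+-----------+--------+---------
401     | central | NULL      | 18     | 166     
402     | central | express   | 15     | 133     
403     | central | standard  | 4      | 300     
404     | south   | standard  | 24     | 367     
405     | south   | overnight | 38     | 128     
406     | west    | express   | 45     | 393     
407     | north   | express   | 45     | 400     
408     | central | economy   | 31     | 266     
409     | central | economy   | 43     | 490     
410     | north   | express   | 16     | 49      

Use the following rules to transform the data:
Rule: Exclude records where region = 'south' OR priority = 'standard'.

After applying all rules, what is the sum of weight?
213

Step 1: Find records where region = 'south' OR priority = 'standard'
Step 2: 3 records match, summing to 66
Step 3: Original sum: 279
Step 4: Remaining sum = 279 - 66 = 213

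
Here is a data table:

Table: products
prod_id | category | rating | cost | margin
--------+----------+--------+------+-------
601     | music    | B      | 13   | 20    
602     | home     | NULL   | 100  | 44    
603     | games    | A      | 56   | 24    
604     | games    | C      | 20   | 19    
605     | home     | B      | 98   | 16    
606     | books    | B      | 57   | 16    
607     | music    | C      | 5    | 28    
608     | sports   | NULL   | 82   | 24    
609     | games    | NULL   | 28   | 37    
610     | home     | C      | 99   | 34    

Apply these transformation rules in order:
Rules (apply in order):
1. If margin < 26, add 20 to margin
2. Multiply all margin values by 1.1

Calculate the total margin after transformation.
420.2

Step 1: Apply Rule 1 - Add 20 to records with margin < 26
  - 6 records affected: 119 + (6 × 20) = 239
  - Unaffected records: 143
  - Sum after Rule 1: 382
Step 2: Apply Rule 2 - Multiply all by 1.1
  - 382 × 1.1 = 420.2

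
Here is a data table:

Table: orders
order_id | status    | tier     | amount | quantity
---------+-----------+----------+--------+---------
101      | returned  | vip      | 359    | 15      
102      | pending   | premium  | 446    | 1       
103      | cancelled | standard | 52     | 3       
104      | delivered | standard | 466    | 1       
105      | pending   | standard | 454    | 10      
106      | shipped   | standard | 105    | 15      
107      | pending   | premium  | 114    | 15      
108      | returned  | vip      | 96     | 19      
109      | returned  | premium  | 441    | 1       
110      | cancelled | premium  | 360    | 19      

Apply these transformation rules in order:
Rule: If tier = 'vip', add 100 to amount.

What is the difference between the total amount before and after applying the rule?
200

Step 1: Original sum of amount = 2893
Step 2: 2 records have tier = 'vip'
Step 3: Each affected record changes by 100
Step 4: Total change = 2 × 100 = 200
Step 5: New sum = 2893 + 200 = 3093
Step 6: Difference = |3093 - 2893| = 200
        (Sum increased by 200)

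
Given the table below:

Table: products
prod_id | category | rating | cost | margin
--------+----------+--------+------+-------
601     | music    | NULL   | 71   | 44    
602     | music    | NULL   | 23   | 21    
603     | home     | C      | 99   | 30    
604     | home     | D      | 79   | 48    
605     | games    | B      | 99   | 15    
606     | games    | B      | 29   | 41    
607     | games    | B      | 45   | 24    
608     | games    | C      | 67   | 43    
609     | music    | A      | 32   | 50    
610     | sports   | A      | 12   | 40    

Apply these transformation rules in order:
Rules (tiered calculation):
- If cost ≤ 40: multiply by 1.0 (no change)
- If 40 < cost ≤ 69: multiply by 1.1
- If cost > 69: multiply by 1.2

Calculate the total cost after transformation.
636.8

Step 1: Tier 1 (cost ≤ 40): 4 records, sum = 96 × 1.0 = 96.0
Step 2: Tier 2 (40 < cost ≤ 69): 2 records, sum = 112 × 1.1 = 123.2
Step 3: Tier 3 (cost > 69): 4 records, sum = 348 × 1.2 = 417.6
Step 4: Final sum = 96.0 + 123.2 + 417.6 = 636.8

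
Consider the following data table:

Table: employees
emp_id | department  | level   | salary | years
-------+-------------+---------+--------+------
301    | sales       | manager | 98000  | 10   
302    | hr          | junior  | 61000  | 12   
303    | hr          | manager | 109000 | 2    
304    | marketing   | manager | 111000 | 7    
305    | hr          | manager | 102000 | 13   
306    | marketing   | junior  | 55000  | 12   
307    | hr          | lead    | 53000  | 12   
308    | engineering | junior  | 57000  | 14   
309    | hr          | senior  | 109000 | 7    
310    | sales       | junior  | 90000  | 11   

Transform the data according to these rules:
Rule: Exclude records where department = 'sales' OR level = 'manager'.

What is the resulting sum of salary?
335000

Step 1: Find records where department = 'sales' OR level = 'manager'
Step 2: 5 records match, summing to 510000
Step 3: Original sum: 845000
Step 4: Remaining sum = 845000 - 510000 = 335000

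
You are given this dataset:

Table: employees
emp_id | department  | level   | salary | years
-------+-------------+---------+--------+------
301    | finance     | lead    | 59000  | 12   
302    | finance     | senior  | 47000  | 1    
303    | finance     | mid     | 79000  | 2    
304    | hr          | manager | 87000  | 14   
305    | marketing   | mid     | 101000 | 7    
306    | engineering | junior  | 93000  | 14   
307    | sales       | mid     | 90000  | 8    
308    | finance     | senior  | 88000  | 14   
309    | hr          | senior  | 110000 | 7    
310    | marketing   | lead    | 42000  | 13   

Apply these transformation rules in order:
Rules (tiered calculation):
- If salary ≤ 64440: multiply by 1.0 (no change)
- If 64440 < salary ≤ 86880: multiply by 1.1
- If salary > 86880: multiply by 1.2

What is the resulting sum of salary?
917700.0

Step 1: Tier 1 (salary ≤ 64440): 3 records, sum = 148000 × 1.0 = 148000.0
Step 2: Tier 2 (64440 < salary ≤ 86880): 1 records, sum = 79000 × 1.1 = 86900.0
Step 3: Tier 3 (salary > 86880): 6 records, sum = 569000 × 1.2 = 682800.0
Step 4: Final sum = 148000.0 + 86900.0 + 682800.0 = 917700.0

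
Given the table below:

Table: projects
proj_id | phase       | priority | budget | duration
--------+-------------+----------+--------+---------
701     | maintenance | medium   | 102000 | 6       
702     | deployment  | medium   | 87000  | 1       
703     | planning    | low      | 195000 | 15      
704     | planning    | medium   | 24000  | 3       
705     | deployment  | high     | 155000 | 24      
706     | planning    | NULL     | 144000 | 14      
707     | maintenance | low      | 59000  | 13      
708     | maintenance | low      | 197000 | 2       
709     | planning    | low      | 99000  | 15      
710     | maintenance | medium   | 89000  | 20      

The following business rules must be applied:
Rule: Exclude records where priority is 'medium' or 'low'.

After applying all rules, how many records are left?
2

Step 1: Count records to exclude
  - 4 (medium) + 4 (low) = 8 records
Step 2: Total records: 10
Step 3: Remaining = 10 - 8 = 2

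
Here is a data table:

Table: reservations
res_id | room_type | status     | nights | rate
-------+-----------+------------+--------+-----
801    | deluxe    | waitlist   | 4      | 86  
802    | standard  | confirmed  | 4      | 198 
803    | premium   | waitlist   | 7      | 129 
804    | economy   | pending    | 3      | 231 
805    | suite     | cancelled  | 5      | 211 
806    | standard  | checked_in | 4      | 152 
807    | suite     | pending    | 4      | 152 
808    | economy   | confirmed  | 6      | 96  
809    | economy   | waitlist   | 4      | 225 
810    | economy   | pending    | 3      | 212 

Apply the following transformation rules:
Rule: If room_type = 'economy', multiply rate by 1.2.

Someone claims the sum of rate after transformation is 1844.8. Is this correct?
Yes, the result is correct.

Step 1: Calculate the correct sum after transformation
Step 2: Apply multiplier 1.2 to records where room_type = 'economy'
Step 3: Correct result = 1844.8
Step 4: Claimed result = 1844.8
Step 5: 1844.8 = 1844.8 ✓
Conclusion: The claimed result is correct.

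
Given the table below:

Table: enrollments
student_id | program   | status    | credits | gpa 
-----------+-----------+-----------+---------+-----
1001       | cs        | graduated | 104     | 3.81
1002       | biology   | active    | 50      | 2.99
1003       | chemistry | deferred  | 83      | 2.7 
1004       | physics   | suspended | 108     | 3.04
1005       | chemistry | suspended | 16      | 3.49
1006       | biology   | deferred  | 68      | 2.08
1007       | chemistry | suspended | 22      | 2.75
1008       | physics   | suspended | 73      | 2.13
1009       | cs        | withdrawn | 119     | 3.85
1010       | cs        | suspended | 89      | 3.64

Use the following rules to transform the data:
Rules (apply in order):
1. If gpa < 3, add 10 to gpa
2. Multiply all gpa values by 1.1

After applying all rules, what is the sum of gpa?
88.53

Step 1: Apply Rule 1 - Add 10 to records with gpa < 3
  - 5 records affected: 12.65 + (5 × 10) = 62.65
  - Unaffected records: 17.83
  - Sum after Rule 1: 80.48
Step 2: Apply Rule 2 - Multiply all by 1.1
  - 80.48 × 1.1 = 88.53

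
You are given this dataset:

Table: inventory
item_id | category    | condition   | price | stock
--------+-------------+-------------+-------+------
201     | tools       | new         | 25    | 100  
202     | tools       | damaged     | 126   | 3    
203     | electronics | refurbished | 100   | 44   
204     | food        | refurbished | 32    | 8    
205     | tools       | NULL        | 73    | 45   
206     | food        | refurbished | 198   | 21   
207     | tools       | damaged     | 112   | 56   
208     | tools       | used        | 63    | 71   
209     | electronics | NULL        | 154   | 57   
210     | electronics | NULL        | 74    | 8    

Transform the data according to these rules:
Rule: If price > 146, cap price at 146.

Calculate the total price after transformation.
897

Step 1: 2 records have price > 146
Step 2: These records originally summed to 352
Step 3: After capping: 2 × 146 = 292
Step 4: Unaffected records sum: 605
Step 5: Final sum = 292 + 605 = 897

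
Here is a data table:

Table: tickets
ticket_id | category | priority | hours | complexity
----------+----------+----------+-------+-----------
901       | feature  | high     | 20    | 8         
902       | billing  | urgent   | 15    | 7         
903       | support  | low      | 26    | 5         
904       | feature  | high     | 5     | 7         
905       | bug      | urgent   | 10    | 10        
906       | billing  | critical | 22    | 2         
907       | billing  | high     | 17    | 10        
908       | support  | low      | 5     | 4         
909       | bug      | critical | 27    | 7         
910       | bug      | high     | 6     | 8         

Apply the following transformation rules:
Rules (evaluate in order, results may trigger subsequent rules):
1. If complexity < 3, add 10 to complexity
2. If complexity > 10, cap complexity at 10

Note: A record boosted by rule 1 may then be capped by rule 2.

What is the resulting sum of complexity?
76

Step 1: Apply rule 1 to records with complexity < 3
  - 1 records get bonus of 10
  - Of these, 1 records then exceed 10 and get capped
Step 2: Apply rule 2 to records with complexity > 10
  - 0 records (original) are capped
Step 3: Calculate final sum = 76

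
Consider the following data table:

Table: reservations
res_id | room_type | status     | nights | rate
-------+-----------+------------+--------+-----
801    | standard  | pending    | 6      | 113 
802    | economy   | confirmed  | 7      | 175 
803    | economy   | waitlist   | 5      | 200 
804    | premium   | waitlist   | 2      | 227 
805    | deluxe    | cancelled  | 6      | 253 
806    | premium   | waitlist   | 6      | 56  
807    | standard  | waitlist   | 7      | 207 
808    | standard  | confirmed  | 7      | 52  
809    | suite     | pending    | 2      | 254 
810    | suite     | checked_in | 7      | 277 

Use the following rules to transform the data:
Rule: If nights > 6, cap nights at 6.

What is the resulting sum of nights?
51

Step 1: 4 records have nights > 6
Step 2: These records originally summed to 28
Step 3: After capping: 4 × 6 = 24
Step 4: Unaffected records sum: 27
Step 5: Final sum = 24 + 27 = 51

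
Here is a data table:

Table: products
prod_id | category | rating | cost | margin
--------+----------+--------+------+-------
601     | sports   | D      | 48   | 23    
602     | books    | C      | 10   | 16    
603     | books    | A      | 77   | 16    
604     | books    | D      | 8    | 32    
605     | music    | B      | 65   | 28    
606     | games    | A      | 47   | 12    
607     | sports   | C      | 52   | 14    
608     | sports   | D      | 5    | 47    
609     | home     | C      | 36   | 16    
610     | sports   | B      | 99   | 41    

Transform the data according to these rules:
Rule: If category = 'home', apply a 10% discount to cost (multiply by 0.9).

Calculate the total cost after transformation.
443.4

Step 1: Records with category = 'home' have total cost = 36
Step 2: Apply multiplier: 36 × 0.9 = 32.4
Step 3: Other records total: 411
Step 4: Final sum = 32.4 + 411 = 443.4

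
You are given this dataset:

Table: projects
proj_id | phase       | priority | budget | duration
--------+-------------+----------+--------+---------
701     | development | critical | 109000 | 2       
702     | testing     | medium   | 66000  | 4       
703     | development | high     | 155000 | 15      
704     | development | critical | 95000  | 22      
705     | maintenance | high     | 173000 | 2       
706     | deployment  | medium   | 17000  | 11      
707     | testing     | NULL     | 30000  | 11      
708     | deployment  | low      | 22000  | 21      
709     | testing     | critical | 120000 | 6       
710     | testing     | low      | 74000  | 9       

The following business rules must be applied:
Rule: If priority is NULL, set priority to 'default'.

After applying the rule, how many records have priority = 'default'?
1

Step 1: Count records where priority IS NULL
Step 2: Found 1 records with NULL priority
Step 3: These records will have priority set to 'default'
Step 4: Records already having priority = 'default': 0
Step 5: Answer: 1 + 0 = 1 records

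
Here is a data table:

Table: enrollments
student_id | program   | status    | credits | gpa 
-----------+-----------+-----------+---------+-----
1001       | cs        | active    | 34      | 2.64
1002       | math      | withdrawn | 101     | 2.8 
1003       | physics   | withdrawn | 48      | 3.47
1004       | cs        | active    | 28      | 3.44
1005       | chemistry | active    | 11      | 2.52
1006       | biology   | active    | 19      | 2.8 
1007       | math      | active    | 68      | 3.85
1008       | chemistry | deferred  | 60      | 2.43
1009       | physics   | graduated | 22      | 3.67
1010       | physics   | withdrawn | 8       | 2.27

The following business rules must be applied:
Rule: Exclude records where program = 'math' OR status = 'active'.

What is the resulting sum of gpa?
11.84

Step 1: Find records where program = 'math' OR status = 'active'
Step 2: 6 records match, summing to 18.05
Step 3: Original sum: 29.89
Step 4: Remaining sum = 29.89 - 18.05 = 11.84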